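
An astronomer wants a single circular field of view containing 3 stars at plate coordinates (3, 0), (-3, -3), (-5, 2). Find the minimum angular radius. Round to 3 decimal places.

Call the three points A, B, C in the order given.
Side lengths²: AB² = 45, AC² = 68, BC² = 29.
Since AC² = 68 < 45 + 29 = 74, the triangle is acute, so the smallest enclosing circle is the circumcircle.
Circumcentre = (-13/12, 2/3), r² = 2465/144.
r = √(2465/144) ≈ 4.137.

4.137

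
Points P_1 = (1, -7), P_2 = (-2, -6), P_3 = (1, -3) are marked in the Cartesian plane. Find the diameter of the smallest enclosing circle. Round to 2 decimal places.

Side lengths²: P_1P_2² = 10, P_1P_3² = 16, P_2P_3² = 18.
Since P_2P_3² = 18 < 16 + 10 = 26, the triangle is acute, so the smallest enclosing circle is the circumcircle.
Circumcentre = (0, -5), r² = 5.
Diameter = 2r = 2√5 ≈ 4.47.

4.47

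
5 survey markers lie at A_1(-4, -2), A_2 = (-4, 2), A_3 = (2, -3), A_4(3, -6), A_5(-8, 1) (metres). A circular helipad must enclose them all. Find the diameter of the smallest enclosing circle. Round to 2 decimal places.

13.04

A smallest enclosing disk is always determined by at most three of the input points on its boundary.
The farthest pair is A_4–A_5 with squared distance 170. The circle on this segment as diameter has centre (-2.5, -2.5) and r² = 170/4 = 42.5.
Check A_1: distance² to centre = 2.5 ≤ 42.5, so it lies inside.
All remaining points lie in this disk, and no smaller disk contains both endpoints, so this is the minimum enclosing circle.
Diameter = 2r = 2√(42.5) ≈ 13.04.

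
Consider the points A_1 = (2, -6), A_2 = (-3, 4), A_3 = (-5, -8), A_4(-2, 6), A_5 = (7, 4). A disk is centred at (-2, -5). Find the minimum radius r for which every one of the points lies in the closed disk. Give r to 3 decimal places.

12.728

The required radius is the distance from (-2, -5) to the farthest point.
Squared distances: 17, 82, 18, 121, 162.
Maximum is 162, attained at A_5.
r = √162 ≈ 12.728.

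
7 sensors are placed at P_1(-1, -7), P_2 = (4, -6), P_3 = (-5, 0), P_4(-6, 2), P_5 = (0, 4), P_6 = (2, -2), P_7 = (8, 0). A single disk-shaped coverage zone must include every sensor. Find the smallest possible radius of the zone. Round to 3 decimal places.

7.156

A smallest enclosing disk is always determined by at most three of the input points on its boundary.
The minimum enclosing circle is determined by three boundary points: P_1, P_4, P_7.
Their circumcentre is (49/58, -5/58) with r² = 86125/1682.
The farthest remaining point P_2 is at distance² 75569/1682 ≤ 86125/1682.
r = √(86125/1682) ≈ 7.156.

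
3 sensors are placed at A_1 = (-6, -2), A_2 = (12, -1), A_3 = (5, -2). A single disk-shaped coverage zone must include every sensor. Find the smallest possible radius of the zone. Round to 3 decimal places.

Side lengths²: A_1A_2² = 325, A_1A_3² = 121, A_2A_3² = 50.
Since A_1A_2² = 325 ≥ 121 + 50 = 171, the angle opposite A_1A_2 is not acute, so the smallest enclosing circle has A_1A_2 as diameter.
Centre = midpoint of A_1A_2 = (3, -1.5), r² = 325/4 = 81.25.
r = √(81.25) ≈ 9.014.

9.014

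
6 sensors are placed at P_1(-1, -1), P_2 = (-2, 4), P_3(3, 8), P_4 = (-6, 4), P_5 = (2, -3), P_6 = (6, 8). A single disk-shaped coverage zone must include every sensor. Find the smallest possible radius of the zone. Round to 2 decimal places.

A smallest enclosing disk is always determined by at most three of the input points on its boundary.
The minimum enclosing circle is determined by three boundary points: P_4, P_5, P_6.
Their circumcentre is (45/58, 213/58) with r² = 77405/1682.
The farthest remaining point P_1 is at distance² 42025/1682 ≤ 77405/1682.
r = √(77405/1682) ≈ 6.78.

6.78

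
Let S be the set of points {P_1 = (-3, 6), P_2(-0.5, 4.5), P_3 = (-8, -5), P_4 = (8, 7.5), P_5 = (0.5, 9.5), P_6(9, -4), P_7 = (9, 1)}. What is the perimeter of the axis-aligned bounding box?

63

Width = max x − min x = 9 − (-8) = 17.
Height = max y − min y = 9.5 − (-5) = 14.5.
Perimeter = 2(17 + 14.5) = 63.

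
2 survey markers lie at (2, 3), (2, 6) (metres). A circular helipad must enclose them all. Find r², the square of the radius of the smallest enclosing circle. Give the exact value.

The smallest circle enclosing two points has them as diameter endpoints.
Centre = midpoint = (2, 4.5); r² = |(2, 3)−(2, 6)|²/4 = 9/4 = 2.25.

2.25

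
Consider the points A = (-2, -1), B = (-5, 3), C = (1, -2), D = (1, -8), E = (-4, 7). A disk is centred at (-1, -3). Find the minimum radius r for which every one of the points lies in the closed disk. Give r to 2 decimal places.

10.44

The required radius is the distance from (-1, -3) to the farthest point.
Squared distances: 5, 52, 5, 29, 109.
Maximum is 109, attained at E.
r = √109 ≈ 10.44.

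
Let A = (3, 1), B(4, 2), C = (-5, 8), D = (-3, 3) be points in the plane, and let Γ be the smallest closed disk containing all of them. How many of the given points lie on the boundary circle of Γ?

By Welzl's lemma the MEC is supported by two points (diametrically opposite) or three points (on a circumcircle).
The farthest pair is B–C with squared distance 117. The circle on this segment as diameter has centre (-0.5, 5) and r² = 117/4 = 29.25.
Check A: distance² to centre = 28.25 ≤ 29.25, so it lies inside.
All remaining points lie in this disk, and no smaller disk contains both endpoints, so this is the minimum enclosing circle.
The points at distance exactly r from the centre are B, C — 2 points.

2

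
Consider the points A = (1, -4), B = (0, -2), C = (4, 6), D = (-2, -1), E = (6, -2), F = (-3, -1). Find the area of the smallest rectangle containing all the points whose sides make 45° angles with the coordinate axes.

In coordinates u = x + y, v = x − y the rectangle is axis-aligned; the map (x,y)→(u,v) scales areas by 2.
u-values: -3, -2, 10, -3, 4, -4; range = 10 − (-4) = 14.
v-values: 5, 2, -2, -1, 8, -2; range = 8 − (-2) = 10.
Area = (14 × 10) / 2 = 70.

70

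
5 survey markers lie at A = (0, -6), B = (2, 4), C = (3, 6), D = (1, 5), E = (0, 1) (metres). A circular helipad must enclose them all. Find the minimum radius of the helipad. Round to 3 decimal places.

6.185

A smallest enclosing disk is always determined by at most three of the input points on its boundary.
The farthest pair is A–C with squared distance 153. The circle on this segment as diameter has centre (1.5, 0) and r² = 153/4 = 38.25.
Check B: distance² to centre = 16.25 ≤ 38.25, so it lies inside.
All remaining points lie in this disk, and no smaller disk contains both endpoints, so this is the minimum enclosing circle.
r = √(38.25) ≈ 6.185.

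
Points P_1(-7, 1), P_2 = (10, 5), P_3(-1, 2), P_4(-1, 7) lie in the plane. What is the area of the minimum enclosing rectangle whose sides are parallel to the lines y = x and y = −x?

In coordinates u = x + y, v = x − y the rectangle is axis-aligned; the map (x,y)→(u,v) scales areas by 2.
u-values: -6, 15, 1, 6; range = 15 − (-6) = 21.
v-values: -8, 5, -3, -8; range = 5 − (-8) = 13.
Area = (21 × 13) / 2 = 136.5.

136.5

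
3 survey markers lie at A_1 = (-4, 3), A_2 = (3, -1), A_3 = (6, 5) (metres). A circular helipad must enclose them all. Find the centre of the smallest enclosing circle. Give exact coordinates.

Side lengths²: A_1A_2² = 65, A_1A_3² = 104, A_2A_3² = 45.
Since A_1A_3² = 104 < 65 + 45 = 110, the triangle is acute, so the smallest enclosing circle is the circumcircle.
Circumcentre = (19/18, 67/18), r² = 4225/162.
Centre = (19/18, 67/18).

(19/18, 67/18)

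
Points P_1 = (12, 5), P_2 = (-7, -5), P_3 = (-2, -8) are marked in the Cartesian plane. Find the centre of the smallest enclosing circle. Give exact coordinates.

(2.5, 0)

Side lengths²: P_1P_2² = 461, P_1P_3² = 365, P_2P_3² = 34.
Since P_1P_2² = 461 ≥ 365 + 34 = 399, the angle opposite P_1P_2 is not acute, so the smallest enclosing circle has P_1P_2 as diameter.
Centre = midpoint of P_1P_2 = (2.5, 0), r² = 461/4 = 115.25.
Centre = (2.5, 0).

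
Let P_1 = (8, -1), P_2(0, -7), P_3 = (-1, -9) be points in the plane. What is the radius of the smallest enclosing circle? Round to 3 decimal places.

6.021

Side lengths²: P_1P_2² = 100, P_1P_3² = 145, P_2P_3² = 5.
Since P_1P_3² = 145 ≥ 100 + 5 = 105, the angle opposite P_1P_3 is not acute, so the smallest enclosing circle has P_1P_3 as diameter.
Centre = midpoint of P_1P_3 = (3.5, -5), r² = 145/4 = 36.25.
r = √(36.25) ≈ 6.021.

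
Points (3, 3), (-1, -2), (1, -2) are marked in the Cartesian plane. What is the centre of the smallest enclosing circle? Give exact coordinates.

(1, 0.5)

Call the three points A, B, C in the order given.
Side lengths²: AB² = 41, AC² = 29, BC² = 4.
Since AB² = 41 ≥ 29 + 4 = 33, the angle opposite AB is not acute, so the smallest enclosing circle has AB as diameter.
Centre = midpoint of AB = (1, 0.5), r² = 41/4 = 10.25.
Centre = (1, 0.5).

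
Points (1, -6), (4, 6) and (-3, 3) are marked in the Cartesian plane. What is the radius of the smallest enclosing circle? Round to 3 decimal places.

Call the three points A, B, C in the order given.
Side lengths²: AB² = 153, AC² = 97, BC² = 58.
Since AB² = 153 < 97 + 58 = 155, the triangle is acute, so the smallest enclosing circle is the circumcircle.
Circumcentre = (2.42, 0.02), r² = 38.2568.
r = √(38.2568) ≈ 6.185.

6.185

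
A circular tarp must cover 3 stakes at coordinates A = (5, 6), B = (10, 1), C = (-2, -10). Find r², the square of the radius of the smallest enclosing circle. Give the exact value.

Side lengths²: AB² = 50, AC² = 305, BC² = 265.
Since AC² = 305 < 265 + 50 = 315, the triangle is acute, so the smallest enclosing circle is the circumcircle.
Circumcentre = (85/46, -99/46), r² = 80825/1058.

80825/1058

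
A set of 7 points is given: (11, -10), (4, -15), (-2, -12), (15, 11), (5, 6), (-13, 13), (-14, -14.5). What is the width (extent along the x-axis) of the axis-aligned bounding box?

29

max x = 15, min x = -14, so width = 29.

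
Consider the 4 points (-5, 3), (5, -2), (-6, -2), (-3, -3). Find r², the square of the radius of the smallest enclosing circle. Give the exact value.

By Welzl's lemma the MEC is supported by two points (diametrically opposite) or three points (on a circumcircle).
The minimum enclosing circle is determined by three boundary points: (-5, 3), (5, -2), (-6, -2).
Their circumcentre is (-0.5, -0.5) with r² = 32.5.
The farthest remaining point (-3, -3) is at distance² 12.5 ≤ 32.5.

32.5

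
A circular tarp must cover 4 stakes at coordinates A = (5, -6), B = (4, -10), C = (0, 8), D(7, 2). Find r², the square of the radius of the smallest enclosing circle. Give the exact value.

85

The minimum enclosing circle of a finite set is fixed by two of the points (as a diameter) or three (as a circumcircle).
The farthest pair is B–C with squared distance 340. The circle on this segment as diameter has centre (2, -1) and r² = 340/4 = 85.
Check A: distance² to centre = 34 ≤ 85, so it lies inside.
All remaining points lie in this disk, and no smaller disk contains both endpoints, so this is the minimum enclosing circle.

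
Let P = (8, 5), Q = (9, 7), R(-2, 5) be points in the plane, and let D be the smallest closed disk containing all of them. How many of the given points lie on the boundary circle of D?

2

Side lengths²: PQ² = 5, PR² = 100, QR² = 125.
Since QR² = 125 ≥ 100 + 5 = 105, the angle opposite QR is not acute, so the smallest enclosing circle has QR as diameter.
Centre = midpoint of QR = (3.5, 6), r² = 125/4 = 31.25.
The points at distance exactly r from the centre are Q, R — 2 points.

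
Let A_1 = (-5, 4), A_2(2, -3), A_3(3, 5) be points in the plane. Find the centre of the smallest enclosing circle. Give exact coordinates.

Side lengths²: A_1A_2² = 98, A_1A_3² = 65, A_2A_3² = 65.
Since A_1A_2² = 98 < 65 + 65 = 130, the triangle is acute, so the smallest enclosing circle is the circumcircle.
Circumcentre = (-11/18, 25/18), r² = 4225/162.
Centre = (-11/18, 25/18).

(-11/18, 25/18)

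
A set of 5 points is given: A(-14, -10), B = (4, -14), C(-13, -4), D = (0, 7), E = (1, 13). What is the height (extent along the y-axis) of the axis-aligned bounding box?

27

max y = 13, min y = -14, so height = 27.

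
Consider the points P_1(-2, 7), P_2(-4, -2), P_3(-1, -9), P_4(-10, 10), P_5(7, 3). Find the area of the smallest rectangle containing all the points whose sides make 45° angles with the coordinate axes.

In coordinates u = x + y, v = x − y the rectangle is axis-aligned; the map (x,y)→(u,v) scales areas by 2.
u-values: 5, -6, -10, 0, 10; range = 10 − (-10) = 20.
v-values: -9, -2, 8, -20, 4; range = 8 − (-20) = 28.
Area = (20 × 28) / 2 = 280.

280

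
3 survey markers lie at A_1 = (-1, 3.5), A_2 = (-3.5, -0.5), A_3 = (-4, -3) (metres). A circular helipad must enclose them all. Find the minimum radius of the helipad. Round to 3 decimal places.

3.579

Side lengths²: A_1A_2² = 22.25, A_1A_3² = 51.25, A_2A_3² = 6.5.
Since A_1A_3² = 51.25 ≥ 22.25 + 6.5 = 28.75, the angle opposite A_1A_3 is not acute, so the smallest enclosing circle has A_1A_3 as diameter.
Centre = midpoint of A_1A_3 = (-2.5, 0.25), r² = 51.25/4 = 12.8125.
r = √(12.8125) ≈ 3.579.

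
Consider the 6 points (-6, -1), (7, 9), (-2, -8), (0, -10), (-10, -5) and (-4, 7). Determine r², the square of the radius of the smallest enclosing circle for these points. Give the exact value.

19885/162

The minimum enclosing circle is determined by three boundary points: (7, 9), (0, -10), (-10, -5).
Their circumcentre is (-13/18, 19/18) with r² = 19885/162.
The farthest remaining point (-2, -8) is at distance² 13549/162 ≤ 19885/162.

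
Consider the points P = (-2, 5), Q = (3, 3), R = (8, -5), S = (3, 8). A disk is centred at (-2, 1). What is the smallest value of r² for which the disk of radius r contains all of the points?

136

The required radius is the distance from (-2, 1) to the farthest point.
Squared distances: 16, 29, 136, 74.
Maximum is 136, attained at R.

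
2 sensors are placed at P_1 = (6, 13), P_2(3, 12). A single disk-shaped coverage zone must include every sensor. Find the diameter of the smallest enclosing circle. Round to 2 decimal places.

3.16

The smallest circle enclosing two points has them as diameter endpoints.
Centre = midpoint = (4.5, 12.5); r² = |P_1P_2|²/4 = 10/4 = 2.5.
Diameter = 2r = 2√(2.5) ≈ 3.16.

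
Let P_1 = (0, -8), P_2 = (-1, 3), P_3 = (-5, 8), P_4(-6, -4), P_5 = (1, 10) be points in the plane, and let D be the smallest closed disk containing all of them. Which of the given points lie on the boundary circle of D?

P_1, P_5

The farthest pair is P_1–P_5 with squared distance 325. The circle on this segment as diameter has centre (0.5, 1) and r² = 325/4 = 81.25.
Check P_2: distance² to centre = 6.25 ≤ 81.25, so it lies inside.
All remaining points lie in this disk, and no smaller disk contains both endpoints, so this is the minimum enclosing circle.
The points at distance exactly r from the centre are P_1, P_5 — 2 points.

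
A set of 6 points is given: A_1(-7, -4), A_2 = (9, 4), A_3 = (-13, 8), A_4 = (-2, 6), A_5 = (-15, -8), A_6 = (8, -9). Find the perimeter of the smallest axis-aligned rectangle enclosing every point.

82

Width = max x − min x = 9 − (-15) = 24.
Height = max y − min y = 8 − (-9) = 17.
Perimeter = 2(24 + 17) = 82.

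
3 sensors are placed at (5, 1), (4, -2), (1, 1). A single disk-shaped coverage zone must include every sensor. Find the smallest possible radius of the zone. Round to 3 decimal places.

2.236

Call the three points A, B, C in the order given.
Side lengths²: AB² = 10, AC² = 16, BC² = 18.
Since BC² = 18 < 16 + 10 = 26, the triangle is acute, so the smallest enclosing circle is the circumcircle.
Circumcentre = (3, 0), r² = 5.
r = √5 ≈ 2.236.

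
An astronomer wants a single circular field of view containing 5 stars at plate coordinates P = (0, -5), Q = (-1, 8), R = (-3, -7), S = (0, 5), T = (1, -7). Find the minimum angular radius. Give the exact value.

The minimum enclosing circle is determined by three boundary points: Q, R, T.
Their circumcentre is (-1, 11/30) with r² = 52441/900.
The farthest remaining point P is at distance² 26821/900 ≤ 52441/900.
r = √(52441/900) = 229/30.

229/30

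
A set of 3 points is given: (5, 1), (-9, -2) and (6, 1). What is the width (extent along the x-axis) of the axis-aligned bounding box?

max x = 6, min x = -9, so width = 15.

15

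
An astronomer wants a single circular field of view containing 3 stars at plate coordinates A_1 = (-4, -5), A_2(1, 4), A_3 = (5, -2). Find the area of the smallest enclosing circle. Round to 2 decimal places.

89.44

Side lengths²: A_1A_2² = 106, A_1A_3² = 90, A_2A_3² = 52.
Since A_1A_2² = 106 < 90 + 52 = 142, the triangle is acute, so the smallest enclosing circle is the circumcircle.
Circumcentre = (-3/11, -13/11), r² = 3445/121.
Area = π·r² = π·3445/121 ≈ 89.44.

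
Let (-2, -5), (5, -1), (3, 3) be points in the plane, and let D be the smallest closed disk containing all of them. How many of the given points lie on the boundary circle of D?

2

Call the three points A, B, C in the order given.
Side lengths²: AB² = 65, AC² = 89, BC² = 20.
Since AC² = 89 ≥ 65 + 20 = 85, the angle opposite AC is not acute, so the smallest enclosing circle has AC as diameter.
Centre = midpoint of AC = (0.5, -1), r² = 89/4 = 22.25.
The points at distance exactly r from the centre are (-2, -5), (3, 3) — 2 points.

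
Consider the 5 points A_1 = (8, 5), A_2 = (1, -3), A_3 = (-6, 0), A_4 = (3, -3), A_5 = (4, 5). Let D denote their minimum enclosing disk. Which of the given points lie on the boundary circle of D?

A_1, A_3

By Welzl's lemma the MEC is supported by two points (diametrically opposite) or three points (on a circumcircle).
The farthest pair is A_1–A_3 with squared distance 221. The circle on this segment as diameter has centre (1, 2.5) and r² = 221/4 = 55.25.
Check A_2: distance² to centre = 30.25 ≤ 55.25, so it lies inside.
All remaining points lie in this disk, and no smaller disk contains both endpoints, so this is the minimum enclosing circle.
The points at distance exactly r from the centre are A_1, A_3 — 2 points.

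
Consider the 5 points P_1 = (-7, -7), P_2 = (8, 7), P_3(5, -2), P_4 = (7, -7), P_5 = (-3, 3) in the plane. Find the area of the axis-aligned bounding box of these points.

210

x ranges over [-7, 8], width 15.
y ranges over [-7, 7], height 14.
Area = 15 × 14 = 210.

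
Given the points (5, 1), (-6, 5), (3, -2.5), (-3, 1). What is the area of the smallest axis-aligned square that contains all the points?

The bounding box has width 11 and height 7.5.
An axis-aligned square enclosing the set must have side ≥ max(width, height).
So the minimum side is max(11, 7.5) = 11.
Area = 11² = 121.

121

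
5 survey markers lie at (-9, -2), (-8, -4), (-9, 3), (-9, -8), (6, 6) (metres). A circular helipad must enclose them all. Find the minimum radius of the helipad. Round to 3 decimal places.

A smallest enclosing disk is always determined by at most three of the input points on its boundary.
The farthest pair is (-9, -8)–(6, 6) with squared distance 421. The circle on this segment as diameter has centre (-1.5, -1) and r² = 421/4 = 105.25.
Check (-9, -2): distance² to centre = 57.25 ≤ 105.25, so it lies inside.
All remaining points lie in this disk, and no smaller disk contains both endpoints, so this is the minimum enclosing circle.
r = √(105.25) ≈ 10.259.

10.259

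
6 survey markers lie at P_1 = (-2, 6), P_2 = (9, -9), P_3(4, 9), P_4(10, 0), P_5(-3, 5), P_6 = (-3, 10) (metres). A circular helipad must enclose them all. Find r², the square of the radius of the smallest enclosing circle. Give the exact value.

126.25

By Welzl's lemma the MEC is supported by two points (diametrically opposite) or three points (on a circumcircle).
The farthest pair is P_2–P_6 with squared distance 505. The circle on this segment as diameter has centre (3, 0.5) and r² = 505/4 = 126.25.
Check P_1: distance² to centre = 55.25 ≤ 126.25, so it lies inside.
All remaining points lie in this disk, and no smaller disk contains both endpoints, so this is the minimum enclosing circle.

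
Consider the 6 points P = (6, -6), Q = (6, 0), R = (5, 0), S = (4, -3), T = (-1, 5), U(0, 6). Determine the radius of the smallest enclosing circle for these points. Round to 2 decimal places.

6.71

The farthest pair is P–U with squared distance 180. The circle on this segment as diameter has centre (3, 0) and r² = 180/4 = 45.
Check Q: distance² to centre = 9 ≤ 45, so it lies inside.
All remaining points lie in this disk, and no smaller disk contains both endpoints, so this is the minimum enclosing circle.
r = √45 ≈ 6.71.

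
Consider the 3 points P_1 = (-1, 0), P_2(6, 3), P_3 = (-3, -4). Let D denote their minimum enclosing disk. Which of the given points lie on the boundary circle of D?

P_2, P_3

Side lengths²: P_1P_2² = 58, P_1P_3² = 20, P_2P_3² = 130.
Since P_2P_3² = 130 ≥ 58 + 20 = 78, the angle opposite P_2P_3 is not acute, so the smallest enclosing circle has P_2P_3 as diameter.
Centre = midpoint of P_2P_3 = (1.5, -0.5), r² = 130/4 = 32.5.
The points at distance exactly r from the centre are P_2, P_3 — 2 points.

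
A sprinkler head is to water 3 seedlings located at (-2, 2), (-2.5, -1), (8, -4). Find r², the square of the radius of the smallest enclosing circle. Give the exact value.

Call the three points A, B, C in the order given.
Side lengths²: AB² = 9.25, AC² = 136, BC² = 119.25.
Since AC² = 136 ≥ 119.25 + 9.25 = 128.5, the angle opposite AC is not acute, so the smallest enclosing circle has AC as diameter.
Centre = midpoint of AC = (3, -1), r² = 136/4 = 34.

34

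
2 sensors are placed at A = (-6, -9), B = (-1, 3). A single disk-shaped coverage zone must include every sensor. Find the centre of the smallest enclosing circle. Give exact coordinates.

(-3.5, -3)

The smallest circle enclosing two points has them as diameter endpoints.
Centre = midpoint = (-3.5, -3); r² = |AB|²/4 = 169/4 = 42.25.
Centre = (-3.5, -3).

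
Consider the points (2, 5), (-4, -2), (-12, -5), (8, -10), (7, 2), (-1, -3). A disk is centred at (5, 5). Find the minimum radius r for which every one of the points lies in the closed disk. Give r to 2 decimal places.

19.72

The required radius is the distance from (5, 5) to the farthest point.
Squared distances: 9, 130, 389, 234, 13, 100.
Maximum is 389, attained at (-12, -5).
r = √389 ≈ 19.72.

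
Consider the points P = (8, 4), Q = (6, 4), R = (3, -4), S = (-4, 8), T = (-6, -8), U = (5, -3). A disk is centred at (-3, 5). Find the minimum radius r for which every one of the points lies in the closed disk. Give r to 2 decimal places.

The required radius is the distance from (-3, 5) to the farthest point.
Squared distances: 122, 82, 117, 10, 178, 128.
Maximum is 178, attained at T.
r = √178 ≈ 13.34.

13.34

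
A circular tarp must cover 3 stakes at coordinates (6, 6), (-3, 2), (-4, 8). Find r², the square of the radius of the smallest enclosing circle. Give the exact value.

46657/1682

Call the three points A, B, C in the order given.
Side lengths²: AB² = 97, AC² = 104, BC² = 37.
Since AC² = 104 < 97 + 37 = 134, the triangle is acute, so the smallest enclosing circle is the circumcircle.
Circumcentre = (43/58, 331/58), r² = 46657/1682.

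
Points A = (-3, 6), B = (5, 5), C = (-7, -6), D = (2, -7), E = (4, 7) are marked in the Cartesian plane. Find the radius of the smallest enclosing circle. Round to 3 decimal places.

The farthest pair is C–E with squared distance 290. The circle on this segment as diameter has centre (-1.5, 0.5) and r² = 290/4 = 72.5.
Check A: distance² to centre = 32.5 ≤ 72.5, so it lies inside.
All remaining points lie in this disk, and no smaller disk contains both endpoints, so this is the minimum enclosing circle.
r = √(72.5) ≈ 8.515.

8.515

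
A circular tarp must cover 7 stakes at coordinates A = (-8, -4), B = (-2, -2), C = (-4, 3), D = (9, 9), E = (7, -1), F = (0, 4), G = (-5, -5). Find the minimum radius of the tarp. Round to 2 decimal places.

By Welzl's lemma the MEC is supported by two points (diametrically opposite) or three points (on a circumcircle).
The farthest pair is A–D with squared distance 458. The circle on this segment as diameter has centre (0.5, 2.5) and r² = 458/4 = 114.5.
Check B: distance² to centre = 26.5 ≤ 114.5, so it lies inside.
All remaining points lie in this disk, and no smaller disk contains both endpoints, so this is the minimum enclosing circle.
r = √(114.5) ≈ 10.70.

10.70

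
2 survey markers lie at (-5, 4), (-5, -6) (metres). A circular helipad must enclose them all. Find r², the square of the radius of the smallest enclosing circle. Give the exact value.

25

The smallest circle enclosing two points has them as diameter endpoints.
Centre = midpoint = (-5, -1); r² = |(-5, 4)−(-5, -6)|²/4 = 100/4 = 25.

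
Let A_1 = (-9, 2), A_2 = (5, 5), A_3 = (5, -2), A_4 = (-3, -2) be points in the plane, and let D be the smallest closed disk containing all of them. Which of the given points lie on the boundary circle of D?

A_1, A_2, A_3

By Welzl's lemma the MEC is supported by two points (diametrically opposite) or three points (on a circumcircle).
The minimum enclosing circle is determined by three boundary points: A_1, A_2, A_3.
Their circumcentre is (-11/7, 1.5) with r² = 10865/196.
The farthest remaining point A_4 is at distance² 2801/196 ≤ 10865/196.
The points at distance exactly r from the centre are A_1, A_2, A_3 — 3 points.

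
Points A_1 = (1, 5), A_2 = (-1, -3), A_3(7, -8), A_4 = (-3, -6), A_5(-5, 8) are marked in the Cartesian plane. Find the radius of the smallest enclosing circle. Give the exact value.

The minimum enclosing circle of a finite set is fixed by two of the points (as a diameter) or three (as a circumcircle).
The farthest pair is A_3–A_5 with squared distance 400. The circle on this segment as diameter has centre (1, 0) and r² = 400/4 = 100.
Check A_1: distance² to centre = 25 ≤ 100, so it lies inside.
All remaining points lie in this disk, and no smaller disk contains both endpoints, so this is the minimum enclosing circle.
r = √100 = 10.

10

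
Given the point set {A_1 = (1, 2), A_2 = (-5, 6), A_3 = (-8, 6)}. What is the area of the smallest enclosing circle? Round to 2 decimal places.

76.18

Side lengths²: A_1A_2² = 52, A_1A_3² = 97, A_2A_3² = 9.
Since A_1A_3² = 97 ≥ 52 + 9 = 61, the angle opposite A_1A_3 is not acute, so the smallest enclosing circle has A_1A_3 as diameter.
Centre = midpoint of A_1A_3 = (-3.5, 4), r² = 97/4 = 24.25.
Area = π·r² = π·24.25 ≈ 76.18.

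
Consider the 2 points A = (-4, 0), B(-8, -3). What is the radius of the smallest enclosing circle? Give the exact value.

2.5

The smallest circle enclosing two points has them as diameter endpoints.
Centre = midpoint = (-6, -1.5); r² = |AB|²/4 = 25/4 = 6.25.
r = √(6.25) = 2.5.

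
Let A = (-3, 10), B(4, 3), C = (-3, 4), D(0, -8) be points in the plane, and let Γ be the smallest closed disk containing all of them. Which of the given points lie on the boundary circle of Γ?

A, D

By Welzl's lemma the MEC is supported by two points (diametrically opposite) or three points (on a circumcircle).
The farthest pair is A–D with squared distance 333. The circle on this segment as diameter has centre (-1.5, 1) and r² = 333/4 = 83.25.
Check B: distance² to centre = 34.25 ≤ 83.25, so it lies inside.
All remaining points lie in this disk, and no smaller disk contains both endpoints, so this is the minimum enclosing circle.
The points at distance exactly r from the centre are A, D — 2 points.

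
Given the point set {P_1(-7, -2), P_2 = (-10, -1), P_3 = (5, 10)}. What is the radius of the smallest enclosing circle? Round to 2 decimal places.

Side lengths²: P_1P_2² = 10, P_1P_3² = 288, P_2P_3² = 346.
Since P_2P_3² = 346 ≥ 288 + 10 = 298, the angle opposite P_2P_3 is not acute, so the smallest enclosing circle has P_2P_3 as diameter.
Centre = midpoint of P_2P_3 = (-2.5, 4.5), r² = 346/4 = 86.5.
r = √(86.5) ≈ 9.30.

9.30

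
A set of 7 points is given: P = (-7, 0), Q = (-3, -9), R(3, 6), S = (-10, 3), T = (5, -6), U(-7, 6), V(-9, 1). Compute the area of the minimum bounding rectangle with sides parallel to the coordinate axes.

x ranges over [-10, 5], width 15.
y ranges over [-9, 6], height 15.
Area = 15 × 15 = 225.

225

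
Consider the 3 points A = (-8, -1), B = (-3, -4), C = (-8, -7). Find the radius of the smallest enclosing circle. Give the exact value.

Side lengths²: AB² = 34, AC² = 36, BC² = 34.
Since AC² = 36 < 34 + 34 = 68, the triangle is acute, so the smallest enclosing circle is the circumcircle.
Circumcentre = (-6.4, -4), r² = 11.56.
r = √(11.56) = 3.4.

3.4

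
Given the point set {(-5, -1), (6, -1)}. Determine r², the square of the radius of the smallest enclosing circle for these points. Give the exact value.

30.25

The smallest circle enclosing two points has them as diameter endpoints.
Centre = midpoint = (0.5, -1); r² = |(-5, -1)−(6, -1)|²/4 = 121/4 = 30.25.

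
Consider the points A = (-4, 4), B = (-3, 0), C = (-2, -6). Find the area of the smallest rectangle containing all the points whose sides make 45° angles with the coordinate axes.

In coordinates u = x + y, v = x − y the rectangle is axis-aligned; the map (x,y)→(u,v) scales areas by 2.
u-values: 0, -3, -8; range = 0 − (-8) = 8.
v-values: -8, -3, 4; range = 4 − (-8) = 12.
Area = (8 × 12) / 2 = 48.

48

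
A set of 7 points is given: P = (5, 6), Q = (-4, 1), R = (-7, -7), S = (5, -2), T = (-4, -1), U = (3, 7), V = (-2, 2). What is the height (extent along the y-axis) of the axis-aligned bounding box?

max y = 7, min y = -7, so height = 14.

14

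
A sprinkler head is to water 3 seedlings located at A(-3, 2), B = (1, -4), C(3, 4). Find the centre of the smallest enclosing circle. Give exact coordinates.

Side lengths²: AB² = 52, AC² = 40, BC² = 68.
Since BC² = 68 < 52 + 40 = 92, the triangle is acute, so the smallest enclosing circle is the circumcircle.
Circumcentre = (10/11, 3/11), r² = 2210/121.
Centre = (10/11, 3/11).

(10/11, 3/11)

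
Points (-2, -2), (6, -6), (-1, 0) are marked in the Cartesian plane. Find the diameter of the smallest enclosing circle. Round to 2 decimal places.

9.22

Call the three points A, B, C in the order given.
Side lengths²: AB² = 80, AC² = 5, BC² = 85.
Since BC² = 85 ≥ 80 + 5 = 85, the angle opposite BC is not acute, so the smallest enclosing circle has BC as diameter.
Centre = midpoint of BC = (2.5, -3), r² = 85/4 = 21.25.
Diameter = 2r = 2√(21.25) ≈ 9.22.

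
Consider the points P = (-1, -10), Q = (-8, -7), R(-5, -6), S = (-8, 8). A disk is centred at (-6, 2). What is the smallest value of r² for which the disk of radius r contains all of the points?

169

The required radius is the distance from (-6, 2) to the farthest point.
Squared distances: 169, 85, 65, 40.
Maximum is 169, attained at P.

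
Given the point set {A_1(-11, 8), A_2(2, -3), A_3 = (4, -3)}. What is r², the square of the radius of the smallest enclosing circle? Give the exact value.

86.5

Side lengths²: A_1A_2² = 290, A_1A_3² = 346, A_2A_3² = 4.
Since A_1A_3² = 346 ≥ 290 + 4 = 294, the angle opposite A_1A_3 is not acute, so the smallest enclosing circle has A_1A_3 as diameter.
Centre = midpoint of A_1A_3 = (-3.5, 2.5), r² = 346/4 = 86.5.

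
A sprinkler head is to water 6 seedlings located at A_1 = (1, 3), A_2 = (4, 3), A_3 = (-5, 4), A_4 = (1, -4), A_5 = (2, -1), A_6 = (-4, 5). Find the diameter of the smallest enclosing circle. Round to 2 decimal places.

The minimum enclosing circle is determined by three boundary points: A_2, A_3, A_4.
Their circumcentre is (-26/33, 10/11) with r² = 29725/1089.
The farthest remaining point A_6 is at distance² 29461/1089 ≤ 29725/1089.
Diameter = 2r = 2√(29725/1089) ≈ 10.45.

10.45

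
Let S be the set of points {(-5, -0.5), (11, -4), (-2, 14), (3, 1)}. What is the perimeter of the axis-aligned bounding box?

Width = max x − min x = 11 − (-5) = 16.
Height = max y − min y = 14 − (-4) = 18.
Perimeter = 2(16 + 18) = 68.

68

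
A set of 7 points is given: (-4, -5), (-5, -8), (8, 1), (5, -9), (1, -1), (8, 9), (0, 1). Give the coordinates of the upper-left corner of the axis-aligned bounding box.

(-5, 9)

x-range [-5, 8], y-range [-9, 9].
The upper-left corner is (-5, 9).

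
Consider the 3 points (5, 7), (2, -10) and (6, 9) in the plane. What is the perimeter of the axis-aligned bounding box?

Width = max x − min x = 6 − 2 = 4.
Height = max y − min y = 9 − (-10) = 19.
Perimeter = 2(4 + 19) = 46.

46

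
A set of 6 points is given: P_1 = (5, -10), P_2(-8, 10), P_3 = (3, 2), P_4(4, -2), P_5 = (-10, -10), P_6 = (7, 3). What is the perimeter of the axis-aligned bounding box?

74

Width = max x − min x = 7 − (-10) = 17.
Height = max y − min y = 10 − (-10) = 20.
Perimeter = 2(17 + 20) = 74.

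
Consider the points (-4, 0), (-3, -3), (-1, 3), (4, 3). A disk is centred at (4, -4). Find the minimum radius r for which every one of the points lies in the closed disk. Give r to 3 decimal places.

The required radius is the distance from (4, -4) to the farthest point.
Squared distances: 80, 50, 74, 49.
Maximum is 80, attained at (-4, 0).
r = √80 ≈ 8.944.

8.944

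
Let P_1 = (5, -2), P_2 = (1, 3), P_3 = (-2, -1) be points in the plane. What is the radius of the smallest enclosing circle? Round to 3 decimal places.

3.651

Side lengths²: P_1P_2² = 41, P_1P_3² = 50, P_2P_3² = 25.
Since P_1P_3² = 50 < 41 + 25 = 66, the triangle is acute, so the smallest enclosing circle is the circumcircle.
Circumcentre = (101/62, -37/62), r² = 25625/1922.
r = √(25625/1922) ≈ 3.651.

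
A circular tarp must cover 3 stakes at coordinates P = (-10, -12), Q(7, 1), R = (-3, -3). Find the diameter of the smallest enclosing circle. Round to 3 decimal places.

21.401

Side lengths²: PQ² = 458, PR² = 130, QR² = 116.
Since PQ² = 458 ≥ 130 + 116 = 246, the angle opposite PQ is not acute, so the smallest enclosing circle has PQ as diameter.
Centre = midpoint of PQ = (-1.5, -5.5), r² = 458/4 = 114.5.
Diameter = 2r = 2√(114.5) ≈ 21.401.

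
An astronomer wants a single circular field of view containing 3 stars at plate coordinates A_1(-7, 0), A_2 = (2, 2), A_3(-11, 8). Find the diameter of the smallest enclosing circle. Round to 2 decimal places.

Side lengths²: A_1A_2² = 85, A_1A_3² = 80, A_2A_3² = 205.
Since A_2A_3² = 205 ≥ 85 + 80 = 165, the angle opposite A_2A_3 is not acute, so the smallest enclosing circle has A_2A_3 as diameter.
Centre = midpoint of A_2A_3 = (-4.5, 5), r² = 205/4 = 51.25.
Diameter = 2r = 2√(51.25) ≈ 14.32.

14.32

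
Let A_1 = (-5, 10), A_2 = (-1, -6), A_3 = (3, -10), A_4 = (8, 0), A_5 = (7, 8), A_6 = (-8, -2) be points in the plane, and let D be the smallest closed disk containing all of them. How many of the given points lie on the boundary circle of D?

By Welzl's lemma the MEC is supported by two points (diametrically opposite) or three points (on a circumcircle).
The minimum enclosing circle is determined by three boundary points: A_1, A_3, A_5.
Their circumcentre is (-13/28, 3/14) with r² = 91205/784.
The farthest remaining point A_4 is at distance² 56205/784 ≤ 91205/784.
The points at distance exactly r from the centre are A_1, A_3, A_5 — 3 points.

3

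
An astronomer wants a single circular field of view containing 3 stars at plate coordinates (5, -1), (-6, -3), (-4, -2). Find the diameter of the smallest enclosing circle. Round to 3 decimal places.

11.180

Call the three points A, B, C in the order given.
Side lengths²: AB² = 125, AC² = 82, BC² = 5.
Since AB² = 125 ≥ 82 + 5 = 87, the angle opposite AB is not acute, so the smallest enclosing circle has AB as diameter.
Centre = midpoint of AB = (-0.5, -2), r² = 125/4 = 31.25.
Diameter = 2r = 2√(31.25) ≈ 11.180.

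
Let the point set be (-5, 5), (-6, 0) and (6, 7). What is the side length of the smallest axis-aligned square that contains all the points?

12

The bounding box has width 12 and height 7.
An axis-aligned square enclosing the set must have side ≥ max(width, height).
So the minimum side is max(12, 7) = 12.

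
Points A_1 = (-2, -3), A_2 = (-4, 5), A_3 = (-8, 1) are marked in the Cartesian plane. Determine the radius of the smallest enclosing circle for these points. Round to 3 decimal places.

Side lengths²: A_1A_2² = 68, A_1A_3² = 52, A_2A_3² = 32.
Since A_1A_2² = 68 < 52 + 32 = 84, the triangle is acute, so the smallest enclosing circle is the circumcircle.
Circumcentre = (-3.8, 0.8), r² = 17.68.
r = √(17.68) ≈ 4.205.

4.205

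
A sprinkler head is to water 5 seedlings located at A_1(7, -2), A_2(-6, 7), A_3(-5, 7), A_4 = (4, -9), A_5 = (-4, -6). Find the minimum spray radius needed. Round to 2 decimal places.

By Welzl's lemma the MEC is supported by two points (diametrically opposite) or three points (on a circumcircle).
The farthest pair is A_2–A_4 with squared distance 356. The circle on this segment as diameter has centre (-1, -1) and r² = 356/4 = 89.
Check A_1: distance² to centre = 65 ≤ 89, so it lies inside.
All remaining points lie in this disk, and no smaller disk contains both endpoints, so this is the minimum enclosing circle.
r = √89 ≈ 9.43.

9.43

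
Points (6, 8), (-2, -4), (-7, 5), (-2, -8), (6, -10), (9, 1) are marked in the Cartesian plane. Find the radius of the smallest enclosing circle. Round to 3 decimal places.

10.186

A smallest enclosing disk is always determined by at most three of the input points on its boundary.
The minimum enclosing circle is determined by three boundary points: (6, 8), (-7, 5), (6, -10).
Their circumcentre is (16/13, -1) with r² = 17533/169.
The farthest remaining point (9, 1) is at distance² 10877/169 ≤ 17533/169.
r = √(17533/169) ≈ 10.186.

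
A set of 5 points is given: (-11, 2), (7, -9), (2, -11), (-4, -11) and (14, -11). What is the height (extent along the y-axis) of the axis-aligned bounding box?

13

max y = 2, min y = -11, so height = 13.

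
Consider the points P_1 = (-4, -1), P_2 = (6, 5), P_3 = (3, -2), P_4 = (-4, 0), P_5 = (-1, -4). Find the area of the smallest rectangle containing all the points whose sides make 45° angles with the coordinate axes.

72

In coordinates u = x + y, v = x − y the rectangle is axis-aligned; the map (x,y)→(u,v) scales areas by 2.
u-values: -5, 11, 1, -4, -5; range = 11 − (-5) = 16.
v-values: -3, 1, 5, -4, 3; range = 5 − (-4) = 9.
Area = (16 × 9) / 2 = 72.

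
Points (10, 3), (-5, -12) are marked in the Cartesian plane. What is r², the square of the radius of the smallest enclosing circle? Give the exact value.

112.5

The smallest circle enclosing two points has them as diameter endpoints.
Centre = midpoint = (2.5, -4.5); r² = |(10, 3)−(-5, -12)|²/4 = 450/4 = 112.5.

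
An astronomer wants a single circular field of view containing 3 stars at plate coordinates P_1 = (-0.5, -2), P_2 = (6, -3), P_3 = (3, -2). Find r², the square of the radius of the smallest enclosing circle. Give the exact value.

Side lengths²: P_1P_2² = 43.25, P_1P_3² = 12.25, P_2P_3² = 10.
Since P_1P_2² = 43.25 ≥ 12.25 + 10 = 22.25, the angle opposite P_1P_2 is not acute, so the smallest enclosing circle has P_1P_2 as diameter.
Centre = midpoint of P_1P_2 = (2.75, -2.5), r² = 43.25/4 = 10.8125.

10.8125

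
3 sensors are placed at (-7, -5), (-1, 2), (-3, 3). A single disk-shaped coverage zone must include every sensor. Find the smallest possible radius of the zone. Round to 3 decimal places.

4.610

Call the three points A, B, C in the order given.
Side lengths²: AB² = 85, AC² = 80, BC² = 5.
Since AB² = 85 ≥ 80 + 5 = 85, the angle opposite AB is not acute, so the smallest enclosing circle has AB as diameter.
Centre = midpoint of AB = (-4, -1.5), r² = 85/4 = 21.25.
r = √(21.25) ≈ 4.610.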